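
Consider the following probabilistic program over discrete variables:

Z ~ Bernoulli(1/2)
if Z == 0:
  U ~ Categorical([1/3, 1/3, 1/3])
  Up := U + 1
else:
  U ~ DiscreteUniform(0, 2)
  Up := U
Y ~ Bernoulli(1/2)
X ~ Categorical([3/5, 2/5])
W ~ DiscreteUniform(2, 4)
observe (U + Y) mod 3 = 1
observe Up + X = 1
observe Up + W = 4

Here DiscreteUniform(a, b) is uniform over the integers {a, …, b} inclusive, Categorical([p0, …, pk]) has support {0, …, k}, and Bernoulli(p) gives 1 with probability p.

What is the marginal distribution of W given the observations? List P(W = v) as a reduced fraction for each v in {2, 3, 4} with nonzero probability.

Enumerate traces; 3 have nonzero weight after conditioning:
  (Z=0, U=0, Y=1, X=0, W=3) weight 1/60
  (Z=1, U=0, Y=1, X=1, W=4) weight 1/90
  (Z=1, U=1, Y=0, X=0, W=3) weight 1/60
Group by W:
  weight(W=3) = 1/30
  weight(W=4) = 1/90
Total weight = 1/30 + 1/90 = 2/45
P(W=3 | obs) = 1/30 / 2/45 = 3/4
P(W=4 | obs) = 1/90 / 2/45 = 1/4

P(W=3) = 3/4, P(W=4) = 1/4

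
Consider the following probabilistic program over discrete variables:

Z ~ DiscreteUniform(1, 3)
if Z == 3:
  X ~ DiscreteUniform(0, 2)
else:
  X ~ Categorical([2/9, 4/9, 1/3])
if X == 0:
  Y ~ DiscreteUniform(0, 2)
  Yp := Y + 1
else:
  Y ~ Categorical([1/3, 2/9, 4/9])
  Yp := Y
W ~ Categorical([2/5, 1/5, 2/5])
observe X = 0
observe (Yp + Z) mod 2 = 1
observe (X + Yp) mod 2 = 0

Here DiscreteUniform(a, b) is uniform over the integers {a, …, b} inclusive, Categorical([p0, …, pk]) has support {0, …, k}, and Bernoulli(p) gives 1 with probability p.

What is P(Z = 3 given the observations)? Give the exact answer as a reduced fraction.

Enumerate traces; 6 have nonzero weight after conditioning:
  (Z=1, X=0, Y=1, W=0) weight 4/405
  (Z=1, X=0, Y=1, W=1) weight 2/405
  (Z=1, X=0, Y=1, W=2) weight 4/405
  (Z=3, X=0, Y=1, W=0) weight 2/135
  (Z=3, X=0, Y=1, W=1) weight 1/135
  (Z=3, X=0, Y=1, W=2) weight 2/135
Group by Z:
  weight(Z=1) = 2/81
  weight(Z=3) = 1/27
Total weight = 2/81 + 1/27 = 5/81
P(Z=1 | obs) = 2/81 / 5/81 = 2/5
P(Z=3 | obs) = 1/27 / 5/81 = 3/5

P(Z = 3 | obs) = 3/5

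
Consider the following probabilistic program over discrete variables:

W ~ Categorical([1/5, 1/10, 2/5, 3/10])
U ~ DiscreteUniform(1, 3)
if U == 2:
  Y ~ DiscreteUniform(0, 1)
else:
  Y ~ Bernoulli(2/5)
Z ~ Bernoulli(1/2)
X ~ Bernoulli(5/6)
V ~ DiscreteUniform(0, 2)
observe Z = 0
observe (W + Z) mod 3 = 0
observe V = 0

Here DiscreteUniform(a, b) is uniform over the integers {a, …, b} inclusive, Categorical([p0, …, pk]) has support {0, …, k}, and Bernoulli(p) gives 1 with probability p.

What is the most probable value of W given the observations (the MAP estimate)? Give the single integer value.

argmax_v P(W = v | obs) = 3

Enumerate traces; 24 have nonzero weight after conditioning:
  (W=0, U=1, Y=0, Z=0, X=0, V=0) weight 1/900
  (W=0, U=1, Y=0, Z=0, X=1, V=0) weight 1/180
  (W=0, U=1, Y=1, Z=0, X=0, V=0) weight 1/1350
  (W=0, U=1, Y=1, Z=0, X=1, V=0) weight 1/270
  (W=0, U=2, Y=0, Z=0, X=0, V=0) weight 1/1080
  (W=0, U=2, Y=0, Z=0, X=1, V=0) weight 1/216
  (W=0, U=2, Y=1, Z=0, X=0, V=0) weight 1/1080
  (W=0, U=2, Y=1, Z=0, X=1, V=0) weight 1/216
  (W=3, U=1, Y=0, Z=0, X=0, V=0) weight 1/600
  … 15 more
Group by W:
  weight(W=0) = 1/30
  weight(W=3) = 1/20
Total weight = 1/30 + 1/20 = 1/12
P(W=0 | obs) = 1/30 / 1/12 = 2/5
P(W=3 | obs) = 1/20 / 1/12 = 3/5
argmax = 3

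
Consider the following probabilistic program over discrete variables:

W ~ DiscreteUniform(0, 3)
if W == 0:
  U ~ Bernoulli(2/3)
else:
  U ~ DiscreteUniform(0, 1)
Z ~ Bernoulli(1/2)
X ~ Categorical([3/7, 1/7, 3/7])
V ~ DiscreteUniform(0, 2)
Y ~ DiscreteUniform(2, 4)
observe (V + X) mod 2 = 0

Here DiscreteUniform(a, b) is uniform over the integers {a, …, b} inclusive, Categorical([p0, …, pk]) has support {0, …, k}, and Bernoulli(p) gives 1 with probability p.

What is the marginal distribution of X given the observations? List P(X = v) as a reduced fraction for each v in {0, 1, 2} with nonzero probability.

Enumerate traces; 240 have nonzero weight after conditioning:
  (W=0, U=0, Z=0, X=0, V=0, Y=2) weight 1/504
  (W=0, U=0, Z=0, X=0, V=0, Y=3) weight 1/504
  (W=0, U=0, Z=0, X=0, V=0, Y=4) weight 1/504
  (W=0, U=0, Z=0, X=0, V=2, Y=2) weight 1/504
  (W=0, U=0, Z=0, X=0, V=2, Y=3) weight 1/504
  (W=0, U=0, Z=0, X=0, V=2, Y=4) weight 1/504
  (W=0, U=0, Z=0, X=1, V=1, Y=2) weight 1/1512
  (W=0, U=0, Z=0, X=1, V=1, Y=3) weight 1/1512
  (W=0, U=0, Z=0, X=2, V=0, Y=2) weight 1/504
  … 231 more
Group by X:
  weight(X=0) = 2/7
  weight(X=1) = 1/21
  weight(X=2) = 2/7
Total weight = 2/7 + 1/21 + 2/7 = 13/21
P(X=0 | obs) = 2/7 / 13/21 = 6/13
P(X=1 | obs) = 1/21 / 13/21 = 1/13
P(X=2 | obs) = 2/7 / 13/21 = 6/13

P(X=0) = 6/13, P(X=1) = 1/13, P(X=2) = 6/13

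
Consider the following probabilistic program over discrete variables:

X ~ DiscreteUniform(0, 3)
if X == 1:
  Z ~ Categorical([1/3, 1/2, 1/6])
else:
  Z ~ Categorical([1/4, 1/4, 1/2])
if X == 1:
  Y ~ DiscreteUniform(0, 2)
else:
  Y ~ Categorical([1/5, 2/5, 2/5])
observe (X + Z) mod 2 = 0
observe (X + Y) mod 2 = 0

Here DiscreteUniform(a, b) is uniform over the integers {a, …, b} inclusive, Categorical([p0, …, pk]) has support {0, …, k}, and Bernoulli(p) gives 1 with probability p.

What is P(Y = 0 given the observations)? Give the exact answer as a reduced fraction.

P(Y = 0 | obs) = 9/35

Enumerate traces; 10 have nonzero weight after conditioning:
  (X=0, Z=0, Y=0) weight 1/80
  (X=0, Z=0, Y=2) weight 1/40
  (X=0, Z=2, Y=0) weight 1/40
  (X=0, Z=2, Y=2) weight 1/20
  (X=1, Z=1, Y=1) weight 1/24
  (X=2, Z=0, Y=0) weight 1/80
  (X=2, Z=0, Y=2) weight 1/40
  (X=2, Z=2, Y=0) weight 1/40
  … 2 more
Group by Y:
  weight(Y=0) = 3/40
  weight(Y=1) = 1/15
  weight(Y=2) = 3/20
Total weight = 3/40 + 1/15 + 3/20 = 7/24
P(Y=0 | obs) = 3/40 / 7/24 = 9/35
P(Y=1 | obs) = 1/15 / 7/24 = 8/35
P(Y=2 | obs) = 3/20 / 7/24 = 18/35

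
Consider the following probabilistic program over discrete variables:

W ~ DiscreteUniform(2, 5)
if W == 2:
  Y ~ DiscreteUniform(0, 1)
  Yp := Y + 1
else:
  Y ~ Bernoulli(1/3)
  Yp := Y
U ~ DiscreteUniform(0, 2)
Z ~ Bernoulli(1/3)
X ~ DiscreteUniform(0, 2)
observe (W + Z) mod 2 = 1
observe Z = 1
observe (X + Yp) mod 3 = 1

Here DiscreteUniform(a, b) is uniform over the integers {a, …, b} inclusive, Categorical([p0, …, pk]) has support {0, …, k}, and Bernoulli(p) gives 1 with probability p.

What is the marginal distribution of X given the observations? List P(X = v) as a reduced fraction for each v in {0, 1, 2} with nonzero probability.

Enumerate traces; 12 have nonzero weight after conditioning:
  (W=2, Y=0, U=0, Z=1, X=0) weight 1/216
  (W=2, Y=0, U=1, Z=1, X=0) weight 1/216
  (W=2, Y=0, U=2, Z=1, X=0) weight 1/216
  (W=2, Y=1, U=0, Z=1, X=2) weight 1/216
  (W=2, Y=1, U=1, Z=1, X=2) weight 1/216
  (W=2, Y=1, U=2, Z=1, X=2) weight 1/216
  (W=4, Y=0, U=0, Z=1, X=1) weight 1/162
  (W=4, Y=0, U=1, Z=1, X=1) weight 1/162
  … 4 more
Group by X:
  weight(X=0) = 5/216
  weight(X=1) = 1/54
  weight(X=2) = 1/72
Total weight = 5/216 + 1/54 + 1/72 = 1/18
P(X=0 | obs) = 5/216 / 1/18 = 5/12
P(X=1 | obs) = 1/54 / 1/18 = 1/3
P(X=2 | obs) = 1/72 / 1/18 = 1/4

P(X=0) = 5/12, P(X=1) = 1/3, P(X=2) = 1/4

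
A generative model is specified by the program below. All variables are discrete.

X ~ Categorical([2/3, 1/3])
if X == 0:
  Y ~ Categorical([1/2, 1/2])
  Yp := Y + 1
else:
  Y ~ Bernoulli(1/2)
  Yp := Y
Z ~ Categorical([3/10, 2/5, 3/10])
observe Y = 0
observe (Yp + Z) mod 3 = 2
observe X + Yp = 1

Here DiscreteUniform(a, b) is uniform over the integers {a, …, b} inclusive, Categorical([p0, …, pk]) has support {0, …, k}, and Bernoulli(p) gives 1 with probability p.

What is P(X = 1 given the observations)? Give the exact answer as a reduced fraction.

P(X = 1 | obs) = 3/11

Enumerate traces; 2 have nonzero weight after conditioning:
  (X=0, Y=0, Z=1) weight 2/15
  (X=1, Y=0, Z=2) weight 1/20
Group by X:
  weight(X=0) = 2/15
  weight(X=1) = 1/20
Total weight = 2/15 + 1/20 = 11/60
P(X=0 | obs) = 2/15 / 11/60 = 8/11
P(X=1 | obs) = 1/20 / 11/60 = 3/11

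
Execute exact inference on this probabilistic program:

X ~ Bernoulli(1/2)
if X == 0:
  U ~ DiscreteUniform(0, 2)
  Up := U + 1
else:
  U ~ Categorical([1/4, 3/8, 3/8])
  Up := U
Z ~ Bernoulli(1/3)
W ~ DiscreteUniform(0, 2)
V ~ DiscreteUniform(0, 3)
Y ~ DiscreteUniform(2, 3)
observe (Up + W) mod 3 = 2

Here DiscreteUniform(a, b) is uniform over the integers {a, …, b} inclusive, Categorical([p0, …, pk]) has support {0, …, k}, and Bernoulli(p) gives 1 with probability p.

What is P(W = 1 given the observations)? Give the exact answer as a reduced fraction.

Enumerate traces; 96 have nonzero weight after conditioning:
  (X=0, U=0, Z=0, W=1, V=0, Y=2) weight 1/216
  (X=0, U=0, Z=0, W=1, V=0, Y=3) weight 1/216
  (X=0, U=0, Z=0, W=1, V=1, Y=2) weight 1/216
  (X=0, U=0, Z=0, W=1, V=1, Y=3) weight 1/216
  (X=0, U=0, Z=0, W=1, V=2, Y=2) weight 1/216
  (X=0, U=0, Z=0, W=1, V=2, Y=3) weight 1/216
  (X=0, U=0, Z=0, W=1, V=3, Y=2) weight 1/216
  (X=0, U=0, Z=0, W=1, V=3, Y=3) weight 1/216
  (X=0, U=1, Z=0, W=0, V=0, Y=2) weight 1/216
  (X=0, U=2, Z=0, W=2, V=0, Y=2) weight 1/216
  … 86 more
Group by W:
  weight(W=0) = 17/144
  weight(W=1) = 17/144
  weight(W=2) = 7/72
Total weight = 17/144 + 17/144 + 7/72 = 1/3
P(W=0 | obs) = 17/144 / 1/3 = 17/48
P(W=1 | obs) = 17/144 / 1/3 = 17/48
P(W=2 | obs) = 7/72 / 1/3 = 7/24

P(W = 1 | obs) = 17/48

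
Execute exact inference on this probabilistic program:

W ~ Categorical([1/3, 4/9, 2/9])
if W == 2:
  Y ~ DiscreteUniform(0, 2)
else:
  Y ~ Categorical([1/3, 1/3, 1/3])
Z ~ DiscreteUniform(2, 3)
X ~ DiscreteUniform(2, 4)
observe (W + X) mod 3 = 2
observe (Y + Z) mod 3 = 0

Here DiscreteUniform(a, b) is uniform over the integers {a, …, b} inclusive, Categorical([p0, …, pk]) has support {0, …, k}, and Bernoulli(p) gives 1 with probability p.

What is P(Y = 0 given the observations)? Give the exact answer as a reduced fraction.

Enumerate traces; 6 have nonzero weight after conditioning:
  (W=0, Y=0, Z=3, X=2) weight 1/54
  (W=0, Y=1, Z=2, X=2) weight 1/54
  (W=1, Y=0, Z=3, X=4) weight 2/81
  (W=1, Y=1, Z=2, X=4) weight 2/81
  (W=2, Y=0, Z=3, X=3) weight 1/81
  (W=2, Y=1, Z=2, X=3) weight 1/81
Group by Y:
  weight(Y=0) = 1/18
  weight(Y=1) = 1/18
Total weight = 1/18 + 1/18 = 1/9
P(Y=0 | obs) = 1/18 / 1/9 = 1/2
P(Y=1 | obs) = 1/18 / 1/9 = 1/2

P(Y = 0 | obs) = 1/2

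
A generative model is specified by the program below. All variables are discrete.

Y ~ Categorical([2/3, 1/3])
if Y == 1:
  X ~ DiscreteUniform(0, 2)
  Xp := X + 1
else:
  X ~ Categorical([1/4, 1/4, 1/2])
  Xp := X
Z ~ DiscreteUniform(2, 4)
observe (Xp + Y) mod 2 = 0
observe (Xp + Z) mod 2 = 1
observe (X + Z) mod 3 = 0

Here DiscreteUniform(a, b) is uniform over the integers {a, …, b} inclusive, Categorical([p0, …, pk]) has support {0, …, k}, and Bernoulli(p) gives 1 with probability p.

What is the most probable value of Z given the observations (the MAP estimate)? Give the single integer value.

argmax_v P(Z = v | obs) = 3

Enumerate traces; 2 have nonzero weight after conditioning:
  (Y=0, X=0, Z=3) weight 1/18
  (Y=1, X=2, Z=4) weight 1/27
Group by Z:
  weight(Z=3) = 1/18
  weight(Z=4) = 1/27
Total weight = 1/18 + 1/27 = 5/54
P(Z=3 | obs) = 1/18 / 5/54 = 3/5
P(Z=4 | obs) = 1/27 / 5/54 = 2/5
argmax = 3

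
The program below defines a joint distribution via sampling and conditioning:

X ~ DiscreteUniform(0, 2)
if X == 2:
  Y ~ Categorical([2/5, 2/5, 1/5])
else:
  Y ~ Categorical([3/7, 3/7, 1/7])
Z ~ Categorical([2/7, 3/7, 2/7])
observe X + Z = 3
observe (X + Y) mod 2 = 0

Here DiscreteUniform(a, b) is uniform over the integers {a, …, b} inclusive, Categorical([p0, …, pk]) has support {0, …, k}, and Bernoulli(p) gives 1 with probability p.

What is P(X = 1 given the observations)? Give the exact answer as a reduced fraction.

P(X = 1 | obs) = 10/31

Enumerate traces; 3 have nonzero weight after conditioning:
  (X=1, Y=1, Z=2) weight 2/49
  (X=2, Y=0, Z=1) weight 2/35
  (X=2, Y=2, Z=1) weight 1/35
Group by X:
  weight(X=1) = 2/49
  weight(X=2) = 3/35
Total weight = 2/49 + 3/35 = 31/245
P(X=1 | obs) = 2/49 / 31/245 = 10/31
P(X=2 | obs) = 3/35 / 31/245 = 21/31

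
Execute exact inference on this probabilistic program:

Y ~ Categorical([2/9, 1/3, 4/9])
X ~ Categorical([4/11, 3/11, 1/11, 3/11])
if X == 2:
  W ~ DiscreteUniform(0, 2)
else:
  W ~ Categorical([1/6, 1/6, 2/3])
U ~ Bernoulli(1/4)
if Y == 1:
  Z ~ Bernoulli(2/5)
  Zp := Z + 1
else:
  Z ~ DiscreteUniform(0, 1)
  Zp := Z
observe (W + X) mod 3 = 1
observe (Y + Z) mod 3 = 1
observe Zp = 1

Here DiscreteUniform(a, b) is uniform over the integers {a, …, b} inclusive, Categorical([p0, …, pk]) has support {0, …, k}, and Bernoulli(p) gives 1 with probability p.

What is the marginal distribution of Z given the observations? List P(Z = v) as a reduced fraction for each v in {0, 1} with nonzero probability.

P(Z=0) = 9/14, P(Z=1) = 5/14

Enumerate traces; 16 have nonzero weight after conditioning:
  (Y=0, X=0, W=1, U=0, Z=1) weight 1/198
  (Y=0, X=0, W=1, U=1, Z=1) weight 1/594
  (Y=0, X=1, W=0, U=0, Z=1) weight 1/264
  (Y=0, X=1, W=0, U=1, Z=1) weight 1/792
  (Y=0, X=2, W=2, U=0, Z=1) weight 1/396
  (Y=0, X=2, W=2, U=1, Z=1) weight 1/1188
  (Y=0, X=3, W=1, U=0, Z=1) weight 1/264
  (Y=0, X=3, W=1, U=1, Z=1) weight 1/792
  (Y=1, X=0, W=1, U=0, Z=0) weight 1/110
  … 7 more
Group by Z:
  weight(Z=0) = 2/55
  weight(Z=1) = 2/99
Total weight = 2/55 + 2/99 = 28/495
P(Z=0 | obs) = 2/55 / 28/495 = 9/14
P(Z=1 | obs) = 2/99 / 28/495 = 5/14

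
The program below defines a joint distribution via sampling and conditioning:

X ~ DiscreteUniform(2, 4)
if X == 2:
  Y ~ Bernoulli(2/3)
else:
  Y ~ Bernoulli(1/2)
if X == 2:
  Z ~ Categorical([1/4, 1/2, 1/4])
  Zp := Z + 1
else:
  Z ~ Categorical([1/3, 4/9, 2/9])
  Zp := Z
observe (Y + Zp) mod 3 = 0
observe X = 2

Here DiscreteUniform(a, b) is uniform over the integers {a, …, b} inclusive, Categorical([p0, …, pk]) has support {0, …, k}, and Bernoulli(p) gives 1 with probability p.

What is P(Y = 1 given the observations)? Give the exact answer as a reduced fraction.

Enumerate traces; 2 have nonzero weight after conditioning:
  (X=2, Y=0, Z=2) weight 1/36
  (X=2, Y=1, Z=1) weight 1/9
Group by Y:
  weight(Y=0) = 1/36
  weight(Y=1) = 1/9
Total weight = 1/36 + 1/9 = 5/36
P(Y=0 | obs) = 1/36 / 5/36 = 1/5
P(Y=1 | obs) = 1/9 / 5/36 = 4/5

P(Y = 1 | obs) = 4/5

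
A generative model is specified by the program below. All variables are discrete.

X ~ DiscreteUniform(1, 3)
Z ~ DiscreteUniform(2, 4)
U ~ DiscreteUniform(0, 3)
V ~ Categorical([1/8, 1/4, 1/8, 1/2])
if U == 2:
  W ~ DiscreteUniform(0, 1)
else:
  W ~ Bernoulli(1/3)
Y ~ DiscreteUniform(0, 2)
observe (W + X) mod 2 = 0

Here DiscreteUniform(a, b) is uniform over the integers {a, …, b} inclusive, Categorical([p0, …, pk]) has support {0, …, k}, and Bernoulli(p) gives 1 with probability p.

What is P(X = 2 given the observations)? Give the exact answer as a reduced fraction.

P(X = 2 | obs) = 5/11

Enumerate traces; 432 have nonzero weight after conditioning:
  (X=1, Z=2, U=0, V=0, W=1, Y=0) weight 1/2592
  (X=1, Z=2, U=0, V=0, W=1, Y=1) weight 1/2592
  (X=1, Z=2, U=0, V=0, W=1, Y=2) weight 1/2592
  (X=1, Z=2, U=0, V=1, W=1, Y=0) weight 1/1296
  (X=1, Z=2, U=0, V=1, W=1, Y=1) weight 1/1296
  (X=1, Z=2, U=0, V=1, W=1, Y=2) weight 1/1296
  (X=1, Z=2, U=0, V=2, W=1, Y=0) weight 1/2592
  (X=1, Z=2, U=0, V=2, W=1, Y=1) weight 1/2592
  (X=2, Z=2, U=0, V=0, W=0, Y=0) weight 1/1296
  (X=3, Z=2, U=0, V=0, W=1, Y=0) weight 1/2592
  … 422 more
Group by X:
  weight(X=1) = 1/8
  weight(X=2) = 5/24
  weight(X=3) = 1/8
Total weight = 1/8 + 5/24 + 1/8 = 11/24
P(X=1 | obs) = 1/8 / 11/24 = 3/11
P(X=2 | obs) = 5/24 / 11/24 = 5/11
P(X=3 | obs) = 1/8 / 11/24 = 3/11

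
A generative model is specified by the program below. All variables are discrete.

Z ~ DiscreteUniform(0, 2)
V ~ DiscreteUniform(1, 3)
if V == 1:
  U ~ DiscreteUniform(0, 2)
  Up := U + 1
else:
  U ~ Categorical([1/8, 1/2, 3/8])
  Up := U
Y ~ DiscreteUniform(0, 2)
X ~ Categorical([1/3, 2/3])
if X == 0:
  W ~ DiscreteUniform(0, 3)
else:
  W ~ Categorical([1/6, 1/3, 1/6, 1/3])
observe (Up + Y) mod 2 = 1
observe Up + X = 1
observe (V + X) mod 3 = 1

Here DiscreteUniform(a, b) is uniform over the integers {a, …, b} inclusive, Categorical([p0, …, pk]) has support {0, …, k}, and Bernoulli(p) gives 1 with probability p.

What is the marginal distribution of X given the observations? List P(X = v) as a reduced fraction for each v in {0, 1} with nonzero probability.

P(X=0) = 8/11, P(X=1) = 3/11

Enumerate traces; 36 have nonzero weight after conditioning:
  (Z=0, V=1, U=0, Y=0, X=0, W=0) weight 1/972
  (Z=0, V=1, U=0, Y=0, X=0, W=1) weight 1/972
  (Z=0, V=1, U=0, Y=0, X=0, W=2) weight 1/972
  (Z=0, V=1, U=0, Y=0, X=0, W=3) weight 1/972
  (Z=0, V=1, U=0, Y=2, X=0, W=0) weight 1/972
  (Z=0, V=1, U=0, Y=2, X=0, W=1) weight 1/972
  (Z=0, V=1, U=0, Y=2, X=0, W=2) weight 1/972
  (Z=0, V=1, U=0, Y=2, X=0, W=3) weight 1/972
  (Z=0, V=3, U=0, Y=1, X=1, W=0) weight 1/1944
  … 27 more
Group by X:
  weight(X=0) = 2/81
  weight(X=1) = 1/108
Total weight = 2/81 + 1/108 = 11/324
P(X=0 | obs) = 2/81 / 11/324 = 8/11
P(X=1 | obs) = 1/108 / 11/324 = 3/11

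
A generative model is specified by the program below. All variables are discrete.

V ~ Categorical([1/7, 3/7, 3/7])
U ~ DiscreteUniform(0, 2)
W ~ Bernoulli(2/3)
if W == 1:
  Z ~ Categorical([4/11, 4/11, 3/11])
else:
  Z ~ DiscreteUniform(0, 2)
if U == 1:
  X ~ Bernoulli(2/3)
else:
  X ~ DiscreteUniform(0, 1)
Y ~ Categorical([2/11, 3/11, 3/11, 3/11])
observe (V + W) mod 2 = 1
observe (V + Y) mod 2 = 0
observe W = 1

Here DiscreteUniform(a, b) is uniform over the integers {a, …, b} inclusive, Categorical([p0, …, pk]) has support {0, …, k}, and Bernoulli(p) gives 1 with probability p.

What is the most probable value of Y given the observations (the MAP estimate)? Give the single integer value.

argmax_v P(Y = v | obs) = 2

Enumerate traces; 72 have nonzero weight after conditioning:
  (V=0, U=0, W=1, Z=0, X=0, Y=0) weight 8/7623
  (V=0, U=0, W=1, Z=0, X=0, Y=2) weight 4/2541
  (V=0, U=0, W=1, Z=0, X=1, Y=0) weight 8/7623
  (V=0, U=0, W=1, Z=0, X=1, Y=2) weight 4/2541
  (V=0, U=0, W=1, Z=1, X=0, Y=0) weight 8/7623
  (V=0, U=0, W=1, Z=1, X=0, Y=2) weight 4/2541
  (V=0, U=0, W=1, Z=1, X=1, Y=0) weight 8/7623
  (V=0, U=0, W=1, Z=1, X=1, Y=2) weight 4/2541
  … 64 more
Group by Y:
  weight(Y=0) = 16/231
  weight(Y=2) = 8/77
Total weight = 16/231 + 8/77 = 40/231
P(Y=0 | obs) = 16/231 / 40/231 = 2/5
P(Y=2 | obs) = 8/77 / 40/231 = 3/5
argmax = 2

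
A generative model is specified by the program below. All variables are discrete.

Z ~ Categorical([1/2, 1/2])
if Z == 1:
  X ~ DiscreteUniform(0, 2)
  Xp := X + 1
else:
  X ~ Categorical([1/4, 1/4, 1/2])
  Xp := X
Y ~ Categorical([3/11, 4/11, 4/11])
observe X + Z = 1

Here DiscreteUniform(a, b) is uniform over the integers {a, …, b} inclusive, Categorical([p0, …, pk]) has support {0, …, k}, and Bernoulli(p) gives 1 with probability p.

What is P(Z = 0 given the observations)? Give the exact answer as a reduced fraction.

Enumerate traces; 6 have nonzero weight after conditioning:
  (Z=0, X=1, Y=0) weight 3/88
  (Z=0, X=1, Y=1) weight 1/22
  (Z=0, X=1, Y=2) weight 1/22
  (Z=1, X=0, Y=0) weight 1/22
  (Z=1, X=0, Y=1) weight 2/33
  (Z=1, X=0, Y=2) weight 2/33
Group by Z:
  weight(Z=0) = 1/8
  weight(Z=1) = 1/6
Total weight = 1/8 + 1/6 = 7/24
P(Z=0 | obs) = 1/8 / 7/24 = 3/7
P(Z=1 | obs) = 1/6 / 7/24 = 4/7

P(Z = 0 | obs) = 3/7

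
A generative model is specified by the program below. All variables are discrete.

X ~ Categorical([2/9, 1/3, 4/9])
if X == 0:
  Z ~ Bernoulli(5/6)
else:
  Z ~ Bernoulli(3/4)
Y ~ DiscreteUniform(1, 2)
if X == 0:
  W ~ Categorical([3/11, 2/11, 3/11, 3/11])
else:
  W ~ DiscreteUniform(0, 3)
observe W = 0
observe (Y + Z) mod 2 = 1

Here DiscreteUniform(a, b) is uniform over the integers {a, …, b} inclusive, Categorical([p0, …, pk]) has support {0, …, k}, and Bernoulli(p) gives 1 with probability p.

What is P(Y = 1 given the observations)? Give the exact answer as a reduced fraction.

Enumerate traces; 6 have nonzero weight after conditioning:
  (X=0, Z=0, Y=1, W=0) weight 1/198
  (X=0, Z=1, Y=2, W=0) weight 5/198
  (X=1, Z=0, Y=1, W=0) weight 1/96
  (X=1, Z=1, Y=2, W=0) weight 1/32
  (X=2, Z=0, Y=1, W=0) weight 1/72
  (X=2, Z=1, Y=2, W=0) weight 1/24
Group by Y:
  weight(Y=1) = 31/1056
  weight(Y=2) = 311/3168
Total weight = 31/1056 + 311/3168 = 101/792
P(Y=1 | obs) = 31/1056 / 101/792 = 93/404
P(Y=2 | obs) = 311/3168 / 101/792 = 311/404

P(Y = 1 | obs) = 93/404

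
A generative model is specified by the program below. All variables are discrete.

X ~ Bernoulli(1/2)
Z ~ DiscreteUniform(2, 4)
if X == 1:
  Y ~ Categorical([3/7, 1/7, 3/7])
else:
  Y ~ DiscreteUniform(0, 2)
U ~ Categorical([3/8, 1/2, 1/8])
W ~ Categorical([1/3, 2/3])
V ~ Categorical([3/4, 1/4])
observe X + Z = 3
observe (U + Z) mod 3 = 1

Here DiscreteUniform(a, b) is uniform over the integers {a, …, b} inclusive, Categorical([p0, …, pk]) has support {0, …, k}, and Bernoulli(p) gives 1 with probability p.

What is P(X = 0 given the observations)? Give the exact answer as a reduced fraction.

P(X = 0 | obs) = 4/5

Enumerate traces; 24 have nonzero weight after conditioning:
  (X=0, Z=3, Y=0, U=1, W=0, V=0) weight 1/144
  (X=0, Z=3, Y=0, U=1, W=0, V=1) weight 1/432
  (X=0, Z=3, Y=0, U=1, W=1, V=0) weight 1/72
  (X=0, Z=3, Y=0, U=1, W=1, V=1) weight 1/216
  (X=0, Z=3, Y=1, U=1, W=0, V=0) weight 1/144
  (X=0, Z=3, Y=1, U=1, W=0, V=1) weight 1/432
  (X=0, Z=3, Y=1, U=1, W=1, V=0) weight 1/72
  (X=0, Z=3, Y=1, U=1, W=1, V=1) weight 1/216
  (X=1, Z=2, Y=0, U=2, W=0, V=0) weight 1/448
  … 15 more
Group by X:
  weight(X=0) = 1/12
  weight(X=1) = 1/48
Total weight = 1/12 + 1/48 = 5/48
P(X=0 | obs) = 1/12 / 5/48 = 4/5
P(X=1 | obs) = 1/48 / 5/48 = 1/5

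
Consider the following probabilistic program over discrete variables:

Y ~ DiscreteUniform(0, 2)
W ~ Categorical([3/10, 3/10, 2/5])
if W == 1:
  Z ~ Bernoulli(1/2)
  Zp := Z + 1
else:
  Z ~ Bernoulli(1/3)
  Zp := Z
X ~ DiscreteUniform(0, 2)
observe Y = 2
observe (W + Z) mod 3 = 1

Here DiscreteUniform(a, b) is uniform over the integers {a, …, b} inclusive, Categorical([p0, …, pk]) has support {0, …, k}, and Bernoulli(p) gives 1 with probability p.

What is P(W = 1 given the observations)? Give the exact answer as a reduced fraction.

P(W = 1 | obs) = 3/5

Enumerate traces; 6 have nonzero weight after conditioning:
  (Y=2, W=0, Z=1, X=0) weight 1/90
  (Y=2, W=0, Z=1, X=1) weight 1/90
  (Y=2, W=0, Z=1, X=2) weight 1/90
  (Y=2, W=1, Z=0, X=0) weight 1/60
  (Y=2, W=1, Z=0, X=1) weight 1/60
  (Y=2, W=1, Z=0, X=2) weight 1/60
Group by W:
  weight(W=0) = 1/30
  weight(W=1) = 1/20
Total weight = 1/30 + 1/20 = 1/12
P(W=0 | obs) = 1/30 / 1/12 = 2/5
P(W=1 | obs) = 1/20 / 1/12 = 3/5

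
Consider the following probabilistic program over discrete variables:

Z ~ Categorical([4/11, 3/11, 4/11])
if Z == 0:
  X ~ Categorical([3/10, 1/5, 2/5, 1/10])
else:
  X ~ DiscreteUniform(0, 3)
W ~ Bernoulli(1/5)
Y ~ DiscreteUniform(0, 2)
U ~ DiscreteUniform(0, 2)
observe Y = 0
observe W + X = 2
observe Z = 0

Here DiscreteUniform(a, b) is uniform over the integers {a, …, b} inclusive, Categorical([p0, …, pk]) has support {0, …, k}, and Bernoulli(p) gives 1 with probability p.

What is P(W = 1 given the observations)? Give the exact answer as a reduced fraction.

P(W = 1 | obs) = 1/9

Enumerate traces; 6 have nonzero weight after conditioning:
  (Z=0, X=1, W=1, Y=0, U=0) weight 4/2475
  (Z=0, X=1, W=1, Y=0, U=1) weight 4/2475
  (Z=0, X=1, W=1, Y=0, U=2) weight 4/2475
  (Z=0, X=2, W=0, Y=0, U=0) weight 32/2475
  (Z=0, X=2, W=0, Y=0, U=1) weight 32/2475
  (Z=0, X=2, W=0, Y=0, U=2) weight 32/2475
Group by W:
  weight(W=0) = 32/825
  weight(W=1) = 4/825
Total weight = 32/825 + 4/825 = 12/275
P(W=0 | obs) = 32/825 / 12/275 = 8/9
P(W=1 | obs) = 4/825 / 12/275 = 1/9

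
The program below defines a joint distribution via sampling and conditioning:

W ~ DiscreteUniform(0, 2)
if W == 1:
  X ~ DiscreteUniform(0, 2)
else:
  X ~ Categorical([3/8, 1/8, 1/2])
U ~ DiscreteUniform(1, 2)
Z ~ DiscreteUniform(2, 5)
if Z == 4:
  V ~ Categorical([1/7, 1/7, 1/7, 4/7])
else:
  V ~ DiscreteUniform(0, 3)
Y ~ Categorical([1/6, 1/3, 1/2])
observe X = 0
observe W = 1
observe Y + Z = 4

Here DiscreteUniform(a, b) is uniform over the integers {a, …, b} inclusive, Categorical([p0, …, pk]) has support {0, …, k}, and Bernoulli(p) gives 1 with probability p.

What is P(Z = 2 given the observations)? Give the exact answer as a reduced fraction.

P(Z = 2 | obs) = 1/2

Enumerate traces; 24 have nonzero weight after conditioning:
  (W=1, X=0, U=1, Z=2, V=0, Y=2) weight 1/576
  (W=1, X=0, U=1, Z=2, V=1, Y=2) weight 1/576
  (W=1, X=0, U=1, Z=2, V=2, Y=2) weight 1/576
  (W=1, X=0, U=1, Z=2, V=3, Y=2) weight 1/576
  (W=1, X=0, U=1, Z=3, V=0, Y=1) weight 1/864
  (W=1, X=0, U=1, Z=3, V=1, Y=1) weight 1/864
  (W=1, X=0, U=1, Z=3, V=2, Y=1) weight 1/864
  (W=1, X=0, U=1, Z=3, V=3, Y=1) weight 1/864
  (W=1, X=0, U=1, Z=4, V=0, Y=0) weight 1/3024
  … 15 more
Group by Z:
  weight(Z=2) = 1/72
  weight(Z=3) = 1/108
  weight(Z=4) = 1/216
Total weight = 1/72 + 1/108 + 1/216 = 1/36
P(Z=2 | obs) = 1/72 / 1/36 = 1/2
P(Z=3 | obs) = 1/108 / 1/36 = 1/3
P(Z=4 | obs) = 1/216 / 1/36 = 1/6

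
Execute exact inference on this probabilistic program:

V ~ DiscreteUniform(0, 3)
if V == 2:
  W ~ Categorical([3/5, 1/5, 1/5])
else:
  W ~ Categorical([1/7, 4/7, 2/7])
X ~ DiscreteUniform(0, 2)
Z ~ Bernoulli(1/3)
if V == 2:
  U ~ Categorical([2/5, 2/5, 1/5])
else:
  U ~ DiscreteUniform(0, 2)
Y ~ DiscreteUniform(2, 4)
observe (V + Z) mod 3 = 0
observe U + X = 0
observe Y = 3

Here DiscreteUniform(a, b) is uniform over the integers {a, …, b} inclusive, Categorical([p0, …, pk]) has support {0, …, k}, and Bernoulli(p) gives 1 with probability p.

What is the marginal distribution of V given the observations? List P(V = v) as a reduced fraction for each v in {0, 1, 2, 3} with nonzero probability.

Enumerate traces; 9 have nonzero weight after conditioning:
  (V=0, W=0, X=0, Z=0, U=0, Y=3) weight 1/1134
  (V=0, W=1, X=0, Z=0, U=0, Y=3) weight 2/567
  (V=0, W=2, X=0, Z=0, U=0, Y=3) weight 1/567
  (V=2, W=0, X=0, Z=1, U=0, Y=3) weight 1/450
  (V=2, W=1, X=0, Z=1, U=0, Y=3) weight 1/1350
  (V=2, W=2, X=0, Z=1, U=0, Y=3) weight 1/1350
  (V=3, W=0, X=0, Z=0, U=0, Y=3) weight 1/1134
  (V=3, W=1, X=0, Z=0, U=0, Y=3) weight 2/567
  … 1 more
Group by V:
  weight(V=0) = 1/162
  weight(V=2) = 1/270
  weight(V=3) = 1/162
Total weight = 1/162 + 1/270 + 1/162 = 13/810
P(V=0 | obs) = 1/162 / 13/810 = 5/13
P(V=2 | obs) = 1/270 / 13/810 = 3/13
P(V=3 | obs) = 1/162 / 13/810 = 5/13

P(V=0) = 5/13, P(V=2) = 3/13, P(V=3) = 5/13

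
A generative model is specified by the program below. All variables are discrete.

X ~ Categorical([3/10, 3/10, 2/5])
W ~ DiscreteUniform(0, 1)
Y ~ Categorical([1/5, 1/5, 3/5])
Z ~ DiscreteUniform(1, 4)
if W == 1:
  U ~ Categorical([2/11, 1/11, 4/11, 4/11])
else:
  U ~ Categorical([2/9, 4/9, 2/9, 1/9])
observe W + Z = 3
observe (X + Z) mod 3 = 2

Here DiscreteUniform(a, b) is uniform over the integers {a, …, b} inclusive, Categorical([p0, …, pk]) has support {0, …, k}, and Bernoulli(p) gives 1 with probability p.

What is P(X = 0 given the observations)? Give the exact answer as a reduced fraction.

P(X = 0 | obs) = 3/7

Enumerate traces; 24 have nonzero weight after conditioning:
  (X=0, W=1, Y=0, Z=2, U=0) weight 3/2200
  (X=0, W=1, Y=0, Z=2, U=1) weight 3/4400
  (X=0, W=1, Y=0, Z=2, U=2) weight 3/1100
  (X=0, W=1, Y=0, Z=2, U=3) weight 3/1100
  (X=0, W=1, Y=1, Z=2, U=0) weight 3/2200
  (X=0, W=1, Y=1, Z=2, U=1) weight 3/4400
  (X=0, W=1, Y=1, Z=2, U=2) weight 3/1100
  (X=0, W=1, Y=1, Z=2, U=3) weight 3/1100
  (X=2, W=0, Y=0, Z=3, U=0) weight 1/450
  … 15 more
Group by X:
  weight(X=0) = 3/80
  weight(X=2) = 1/20
Total weight = 3/80 + 1/20 = 7/80
P(X=0 | obs) = 3/80 / 7/80 = 3/7
P(X=2 | obs) = 1/20 / 7/80 = 4/7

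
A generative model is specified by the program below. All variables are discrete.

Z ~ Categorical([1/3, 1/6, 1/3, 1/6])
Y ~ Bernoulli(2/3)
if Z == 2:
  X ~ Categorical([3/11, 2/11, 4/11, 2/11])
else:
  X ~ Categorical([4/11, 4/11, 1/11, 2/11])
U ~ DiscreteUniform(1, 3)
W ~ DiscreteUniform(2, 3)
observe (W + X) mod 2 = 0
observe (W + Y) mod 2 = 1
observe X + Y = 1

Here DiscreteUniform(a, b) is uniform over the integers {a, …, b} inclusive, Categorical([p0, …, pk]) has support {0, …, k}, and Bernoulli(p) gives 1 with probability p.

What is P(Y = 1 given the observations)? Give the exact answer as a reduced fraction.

P(Y = 1 | obs) = 11/16

Enumerate traces; 24 have nonzero weight after conditioning:
  (Z=0, Y=0, X=1, U=1, W=3) weight 2/297
  (Z=0, Y=0, X=1, U=2, W=3) weight 2/297
  (Z=0, Y=0, X=1, U=3, W=3) weight 2/297
  (Z=0, Y=1, X=0, U=1, W=2) weight 4/297
  (Z=0, Y=1, X=0, U=2, W=2) weight 4/297
  (Z=0, Y=1, X=0, U=3, W=2) weight 4/297
  (Z=1, Y=0, X=1, U=1, W=3) weight 1/297
  (Z=1, Y=0, X=1, U=2, W=3) weight 1/297
  … 16 more
Group by Y:
  weight(Y=0) = 5/99
  weight(Y=1) = 1/9
Total weight = 5/99 + 1/9 = 16/99
P(Y=0 | obs) = 5/99 / 16/99 = 5/16
P(Y=1 | obs) = 1/9 / 16/99 = 11/16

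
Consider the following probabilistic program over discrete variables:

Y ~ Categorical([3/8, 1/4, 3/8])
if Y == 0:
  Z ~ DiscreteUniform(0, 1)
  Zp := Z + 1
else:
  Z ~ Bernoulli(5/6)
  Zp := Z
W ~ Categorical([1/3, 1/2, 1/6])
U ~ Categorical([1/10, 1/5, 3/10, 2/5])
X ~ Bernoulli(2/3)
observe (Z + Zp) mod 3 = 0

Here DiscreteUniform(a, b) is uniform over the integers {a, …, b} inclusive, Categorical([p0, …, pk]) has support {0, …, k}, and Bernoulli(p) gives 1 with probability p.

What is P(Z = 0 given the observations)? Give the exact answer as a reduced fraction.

P(Z = 0 | obs) = 5/14

Enumerate traces; 72 have nonzero weight after conditioning:
  (Y=0, Z=1, W=0, U=0, X=0) weight 1/480
  (Y=0, Z=1, W=0, U=0, X=1) weight 1/240
  (Y=0, Z=1, W=0, U=1, X=0) weight 1/240
  (Y=0, Z=1, W=0, U=1, X=1) weight 1/120
  (Y=0, Z=1, W=0, U=2, X=0) weight 1/160
  (Y=0, Z=1, W=0, U=2, X=1) weight 1/80
  (Y=0, Z=1, W=0, U=3, X=0) weight 1/120
  (Y=0, Z=1, W=0, U=3, X=1) weight 1/60
  (Y=1, Z=0, W=0, U=0, X=0) weight 1/2160
  … 63 more
Group by Z:
  weight(Z=0) = 5/48
  weight(Z=1) = 3/16
Total weight = 5/48 + 3/16 = 7/24
P(Z=0 | obs) = 5/48 / 7/24 = 5/14
P(Z=1 | obs) = 3/16 / 7/24 = 9/14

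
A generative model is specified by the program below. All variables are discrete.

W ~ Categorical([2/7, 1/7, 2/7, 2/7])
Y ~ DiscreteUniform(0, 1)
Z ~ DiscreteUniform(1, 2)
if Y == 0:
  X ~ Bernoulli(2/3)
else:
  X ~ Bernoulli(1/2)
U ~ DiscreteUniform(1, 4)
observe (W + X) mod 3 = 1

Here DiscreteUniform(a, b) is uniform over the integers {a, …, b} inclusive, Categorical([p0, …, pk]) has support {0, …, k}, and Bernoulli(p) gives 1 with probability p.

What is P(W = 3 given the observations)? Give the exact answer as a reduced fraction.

Enumerate traces; 48 have nonzero weight after conditioning:
  (W=0, Y=0, Z=1, X=1, U=1) weight 1/84
  (W=0, Y=0, Z=1, X=1, U=2) weight 1/84
  (W=0, Y=0, Z=1, X=1, U=3) weight 1/84
  (W=0, Y=0, Z=1, X=1, U=4) weight 1/84
  (W=0, Y=0, Z=2, X=1, U=1) weight 1/84
  (W=0, Y=0, Z=2, X=1, U=2) weight 1/84
  (W=0, Y=0, Z=2, X=1, U=3) weight 1/84
  (W=0, Y=0, Z=2, X=1, U=4) weight 1/84
  (W=1, Y=0, Z=1, X=0, U=1) weight 1/336
  (W=3, Y=0, Z=1, X=1, U=1) weight 1/84
  … 38 more
Group by W:
  weight(W=0) = 1/6
  weight(W=1) = 5/84
  weight(W=3) = 1/6
Total weight = 1/6 + 5/84 + 1/6 = 11/28
P(W=0 | obs) = 1/6 / 11/28 = 14/33
P(W=1 | obs) = 5/84 / 11/28 = 5/33
P(W=3 | obs) = 1/6 / 11/28 = 14/33

P(W = 3 | obs) = 14/33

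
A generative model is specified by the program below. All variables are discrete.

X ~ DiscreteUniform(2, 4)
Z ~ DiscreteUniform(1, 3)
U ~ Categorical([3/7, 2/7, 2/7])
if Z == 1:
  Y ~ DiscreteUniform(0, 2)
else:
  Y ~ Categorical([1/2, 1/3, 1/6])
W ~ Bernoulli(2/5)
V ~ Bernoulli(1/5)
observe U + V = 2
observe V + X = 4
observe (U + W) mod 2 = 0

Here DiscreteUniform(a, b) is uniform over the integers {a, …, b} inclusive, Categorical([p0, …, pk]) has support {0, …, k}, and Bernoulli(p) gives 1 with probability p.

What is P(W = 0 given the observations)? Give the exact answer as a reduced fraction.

Enumerate traces; 18 have nonzero weight after conditioning:
  (X=3, Z=1, U=1, Y=0, W=1, V=1) weight 4/4725
  (X=3, Z=1, U=1, Y=1, W=1, V=1) weight 4/4725
  (X=3, Z=1, U=1, Y=2, W=1, V=1) weight 4/4725
  (X=3, Z=2, U=1, Y=0, W=1, V=1) weight 2/1575
  (X=3, Z=2, U=1, Y=1, W=1, V=1) weight 4/4725
  (X=3, Z=2, U=1, Y=2, W=1, V=1) weight 2/4725
  (X=3, Z=3, U=1, Y=0, W=1, V=1) weight 2/1575
  (X=3, Z=3, U=1, Y=1, W=1, V=1) weight 4/4725
  (X=4, Z=1, U=2, Y=0, W=0, V=0) weight 8/1575
  … 9 more
Group by W:
  weight(W=0) = 8/175
  weight(W=1) = 4/525
Total weight = 8/175 + 4/525 = 4/75
P(W=0 | obs) = 8/175 / 4/75 = 6/7
P(W=1 | obs) = 4/525 / 4/75 = 1/7

P(W = 0 | obs) = 6/7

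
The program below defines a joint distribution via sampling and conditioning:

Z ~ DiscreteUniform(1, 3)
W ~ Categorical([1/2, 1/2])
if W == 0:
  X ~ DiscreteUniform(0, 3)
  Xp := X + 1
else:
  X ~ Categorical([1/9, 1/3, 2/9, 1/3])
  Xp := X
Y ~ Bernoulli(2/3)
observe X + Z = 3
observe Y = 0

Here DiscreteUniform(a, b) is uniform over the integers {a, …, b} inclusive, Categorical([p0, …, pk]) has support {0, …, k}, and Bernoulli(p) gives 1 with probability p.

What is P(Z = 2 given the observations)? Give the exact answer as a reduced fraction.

Enumerate traces; 6 have nonzero weight after conditioning:
  (Z=1, W=0, X=2, Y=0) weight 1/72
  (Z=1, W=1, X=2, Y=0) weight 1/81
  (Z=2, W=0, X=1, Y=0) weight 1/72
  (Z=2, W=1, X=1, Y=0) weight 1/54
  (Z=3, W=0, X=0, Y=0) weight 1/72
  (Z=3, W=1, X=0, Y=0) weight 1/162
Group by Z:
  weight(Z=1) = 17/648
  weight(Z=2) = 7/216
  weight(Z=3) = 13/648
Total weight = 17/648 + 7/216 + 13/648 = 17/216
P(Z=1 | obs) = 17/648 / 17/216 = 1/3
P(Z=2 | obs) = 7/216 / 17/216 = 7/17
P(Z=3 | obs) = 13/648 / 17/216 = 13/51

P(Z = 2 | obs) = 7/17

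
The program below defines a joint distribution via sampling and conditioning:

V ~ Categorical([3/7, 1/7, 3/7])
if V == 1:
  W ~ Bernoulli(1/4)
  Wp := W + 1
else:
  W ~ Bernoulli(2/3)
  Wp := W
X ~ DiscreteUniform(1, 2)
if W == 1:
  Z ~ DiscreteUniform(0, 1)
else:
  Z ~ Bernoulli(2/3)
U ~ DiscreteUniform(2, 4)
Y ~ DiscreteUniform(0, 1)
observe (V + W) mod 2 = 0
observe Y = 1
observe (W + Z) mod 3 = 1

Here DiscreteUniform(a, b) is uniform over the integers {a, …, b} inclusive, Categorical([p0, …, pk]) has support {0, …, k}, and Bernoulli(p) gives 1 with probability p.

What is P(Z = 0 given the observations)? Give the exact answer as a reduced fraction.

Enumerate traces; 18 have nonzero weight after conditioning:
  (V=0, W=0, X=1, Z=1, U=2, Y=1) weight 1/126
  (V=0, W=0, X=1, Z=1, U=3, Y=1) weight 1/126
  (V=0, W=0, X=1, Z=1, U=4, Y=1) weight 1/126
  (V=0, W=0, X=2, Z=1, U=2, Y=1) weight 1/126
  (V=0, W=0, X=2, Z=1, U=3, Y=1) weight 1/126
  (V=0, W=0, X=2, Z=1, U=4, Y=1) weight 1/126
  (V=1, W=1, X=1, Z=0, U=2, Y=1) weight 1/672
  (V=1, W=1, X=1, Z=0, U=3, Y=1) weight 1/672
  … 10 more
Group by Z:
  weight(Z=0) = 1/112
  weight(Z=1) = 2/21
Total weight = 1/112 + 2/21 = 5/48
P(Z=0 | obs) = 1/112 / 5/48 = 3/35
P(Z=1 | obs) = 2/21 / 5/48 = 32/35

P(Z = 0 | obs) = 3/35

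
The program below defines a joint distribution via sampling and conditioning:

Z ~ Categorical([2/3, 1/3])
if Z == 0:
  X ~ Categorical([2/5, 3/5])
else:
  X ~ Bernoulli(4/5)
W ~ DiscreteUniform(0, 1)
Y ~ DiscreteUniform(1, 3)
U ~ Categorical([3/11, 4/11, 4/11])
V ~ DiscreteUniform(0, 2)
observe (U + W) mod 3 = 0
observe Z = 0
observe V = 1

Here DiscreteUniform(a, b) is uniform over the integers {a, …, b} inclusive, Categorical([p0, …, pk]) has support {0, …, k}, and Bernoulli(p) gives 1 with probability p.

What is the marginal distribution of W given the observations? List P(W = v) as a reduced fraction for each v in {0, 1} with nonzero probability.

Enumerate traces; 12 have nonzero weight after conditioning:
  (Z=0, X=0, W=0, Y=1, U=0, V=1) weight 2/495
  (Z=0, X=0, W=0, Y=2, U=0, V=1) weight 2/495
  (Z=0, X=0, W=0, Y=3, U=0, V=1) weight 2/495
  (Z=0, X=0, W=1, Y=1, U=2, V=1) weight 8/1485
  (Z=0, X=0, W=1, Y=2, U=2, V=1) weight 8/1485
  (Z=0, X=0, W=1, Y=3, U=2, V=1) weight 8/1485
  (Z=0, X=1, W=0, Y=1, U=0, V=1) weight 1/165
  (Z=0, X=1, W=0, Y=2, U=0, V=1) weight 1/165
  … 4 more
Group by W:
  weight(W=0) = 1/33
  weight(W=1) = 4/99
Total weight = 1/33 + 4/99 = 7/99
P(W=0 | obs) = 1/33 / 7/99 = 3/7
P(W=1 | obs) = 4/99 / 7/99 = 4/7

P(W=0) = 3/7, P(W=1) = 4/7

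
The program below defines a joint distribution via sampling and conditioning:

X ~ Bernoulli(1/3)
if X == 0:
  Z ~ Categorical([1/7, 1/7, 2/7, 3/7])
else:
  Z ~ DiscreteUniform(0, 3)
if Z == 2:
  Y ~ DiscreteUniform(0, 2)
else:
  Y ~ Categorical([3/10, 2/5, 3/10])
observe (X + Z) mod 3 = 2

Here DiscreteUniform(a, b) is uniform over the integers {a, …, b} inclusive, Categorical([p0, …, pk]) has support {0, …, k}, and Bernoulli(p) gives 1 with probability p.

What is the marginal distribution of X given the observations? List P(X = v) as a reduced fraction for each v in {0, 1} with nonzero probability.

P(X=0) = 16/23, P(X=1) = 7/23

Enumerate traces; 6 have nonzero weight after conditioning:
  (X=0, Z=2, Y=0) weight 4/63
  (X=0, Z=2, Y=1) weight 4/63
  (X=0, Z=2, Y=2) weight 4/63
  (X=1, Z=1, Y=0) weight 1/40
  (X=1, Z=1, Y=1) weight 1/30
  (X=1, Z=1, Y=2) weight 1/40
Group by X:
  weight(X=0) = 4/21
  weight(X=1) = 1/12
Total weight = 4/21 + 1/12 = 23/84
P(X=0 | obs) = 4/21 / 23/84 = 16/23
P(X=1 | obs) = 1/12 / 23/84 = 7/23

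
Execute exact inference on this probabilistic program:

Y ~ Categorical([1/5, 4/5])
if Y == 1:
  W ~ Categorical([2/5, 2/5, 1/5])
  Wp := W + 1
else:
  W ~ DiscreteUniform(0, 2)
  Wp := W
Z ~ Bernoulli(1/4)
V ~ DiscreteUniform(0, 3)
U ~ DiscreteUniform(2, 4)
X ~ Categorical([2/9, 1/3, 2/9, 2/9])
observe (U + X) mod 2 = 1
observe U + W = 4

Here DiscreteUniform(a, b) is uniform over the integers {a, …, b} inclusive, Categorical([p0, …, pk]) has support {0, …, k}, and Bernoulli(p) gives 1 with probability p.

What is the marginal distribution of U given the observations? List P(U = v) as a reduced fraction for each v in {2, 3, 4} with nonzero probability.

Enumerate traces; 96 have nonzero weight after conditioning:
  (Y=0, W=0, Z=0, V=0, U=4, X=1) weight 1/720
  (Y=0, W=0, Z=0, V=0, U=4, X=3) weight 1/1080
  (Y=0, W=0, Z=0, V=1, U=4, X=1) weight 1/720
  (Y=0, W=0, Z=0, V=1, U=4, X=3) weight 1/1080
  (Y=0, W=0, Z=0, V=2, U=4, X=1) weight 1/720
  (Y=0, W=0, Z=0, V=2, U=4, X=3) weight 1/1080
  (Y=0, W=0, Z=0, V=3, U=4, X=1) weight 1/720
  (Y=0, W=0, Z=0, V=3, U=4, X=3) weight 1/1080
  (Y=0, W=1, Z=0, V=0, U=3, X=0) weight 1/1080
  (Y=0, W=2, Z=0, V=0, U=2, X=1) weight 1/720
  … 86 more
Group by U:
  weight(U=2) = 17/405
  weight(U=3) = 116/2025
  weight(U=4) = 29/405
Total weight = 17/405 + 116/2025 + 29/405 = 346/2025
P(U=2 | obs) = 17/405 / 346/2025 = 85/346
P(U=3 | obs) = 116/2025 / 346/2025 = 58/173
P(U=4 | obs) = 29/405 / 346/2025 = 145/346

P(U=2) = 85/346, P(U=3) = 58/173, P(U=4) = 145/346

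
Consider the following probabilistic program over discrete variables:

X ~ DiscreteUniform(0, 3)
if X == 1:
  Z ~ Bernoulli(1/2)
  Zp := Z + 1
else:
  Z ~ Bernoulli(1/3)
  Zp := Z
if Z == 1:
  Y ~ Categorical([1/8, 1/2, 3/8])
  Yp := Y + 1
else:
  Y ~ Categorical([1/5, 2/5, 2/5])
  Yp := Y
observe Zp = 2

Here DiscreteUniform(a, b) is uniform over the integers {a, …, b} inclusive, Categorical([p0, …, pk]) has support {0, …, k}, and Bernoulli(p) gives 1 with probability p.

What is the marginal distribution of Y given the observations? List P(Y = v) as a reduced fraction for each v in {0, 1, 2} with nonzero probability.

P(Y=0) = 1/8, P(Y=1) = 1/2, P(Y=2) = 3/8

Enumerate traces; 3 have nonzero weight after conditioning:
  (X=1, Z=1, Y=0) weight 1/64
  (X=1, Z=1, Y=1) weight 1/16
  (X=1, Z=1, Y=2) weight 3/64
Group by Y:
  weight(Y=0) = 1/64
  weight(Y=1) = 1/16
  weight(Y=2) = 3/64
Total weight = 1/64 + 1/16 + 3/64 = 1/8
P(Y=0 | obs) = 1/64 / 1/8 = 1/8
P(Y=1 | obs) = 1/16 / 1/8 = 1/2
P(Y=2 | obs) = 3/64 / 1/8 = 3/8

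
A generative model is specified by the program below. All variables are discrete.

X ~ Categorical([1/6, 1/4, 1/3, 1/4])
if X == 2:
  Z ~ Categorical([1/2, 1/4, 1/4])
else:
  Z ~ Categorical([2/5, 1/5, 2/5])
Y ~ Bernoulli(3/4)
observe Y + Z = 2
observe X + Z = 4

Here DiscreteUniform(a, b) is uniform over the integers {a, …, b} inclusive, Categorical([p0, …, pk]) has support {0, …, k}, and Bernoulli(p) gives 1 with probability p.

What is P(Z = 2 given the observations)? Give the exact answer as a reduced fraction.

Enumerate traces; 2 have nonzero weight after conditioning:
  (X=2, Z=2, Y=0) weight 1/48
  (X=3, Z=1, Y=1) weight 3/80
Group by Z:
  weight(Z=1) = 3/80
  weight(Z=2) = 1/48
Total weight = 3/80 + 1/48 = 7/120
P(Z=1 | obs) = 3/80 / 7/120 = 9/14
P(Z=2 | obs) = 1/48 / 7/120 = 5/14

P(Z = 2 | obs) = 5/14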